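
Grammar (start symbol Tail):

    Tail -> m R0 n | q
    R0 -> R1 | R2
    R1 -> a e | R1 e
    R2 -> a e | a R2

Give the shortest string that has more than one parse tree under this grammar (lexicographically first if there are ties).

length 1: no string has ≥2 trees
length 4: m a e n has 2 parse trees

Two derivations of m a e n:
  Tail ⇒ m R0 n ⇒ m R1 n ⇒ m a e n
  Tail ⇒ m R0 n ⇒ m R2 n ⇒ m a e n

m a e n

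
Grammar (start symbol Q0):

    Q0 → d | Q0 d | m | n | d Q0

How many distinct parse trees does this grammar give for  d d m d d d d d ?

21

Parse trees for d d m d d d d d (showing first 6 of 21):
  [Q0 [Q0 [Q0 [Q0 [Q0 [Q0 d [Q0 d [Q0 m]]] d] d] d] d] d]
  [Q0 [Q0 [Q0 [Q0 [Q0 d [Q0 [Q0 d [Q0 m]] d]] d] d] d] d]
  [Q0 [Q0 [Q0 [Q0 [Q0 d [Q0 d [Q0 [Q0 m] d]]] d] d] d] d]
  [Q0 [Q0 [Q0 [Q0 d [Q0 [Q0 [Q0 d [Q0 m]] d] d]] d] d] d]
  [Q0 [Q0 [Q0 [Q0 d [Q0 [Q0 d [Q0 [Q0 m] d]] d]] d] d] d]
  [Q0 [Q0 [Q0 [Q0 d [Q0 d [Q0 [Q0 [Q0 m] d] d]]] d] d] d]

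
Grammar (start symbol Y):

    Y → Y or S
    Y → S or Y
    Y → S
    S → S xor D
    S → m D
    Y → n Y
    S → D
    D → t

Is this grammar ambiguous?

Witness: t or t

Derivation 1: Y ⇒ Y or S ⇒ S or S ⇒ D or S ⇒ t or S ⇒ t or D ⇒ t or t
Derivation 2: Y ⇒ S or Y ⇒ D or Y ⇒ t or Y ⇒ t or S ⇒ t or D ⇒ t or t

Two distinct leftmost derivations for the same string.

Ambiguous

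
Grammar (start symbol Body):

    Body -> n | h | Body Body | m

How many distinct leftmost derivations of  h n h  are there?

Parse trees for h n h:
  [Body [Body h] [Body [Body n] [Body h]]]
  [Body [Body [Body h] [Body n]] [Body h]]

2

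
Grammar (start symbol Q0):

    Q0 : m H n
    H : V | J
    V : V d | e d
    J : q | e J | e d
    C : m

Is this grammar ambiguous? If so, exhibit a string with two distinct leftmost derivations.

Ambiguous

Witness: m e d n

Derivation 1: Q0 ⇒ m H n ⇒ m V n ⇒ m e d n
Derivation 2: Q0 ⇒ m H n ⇒ m J n ⇒ m e d n

Two distinct leftmost derivations for the same string.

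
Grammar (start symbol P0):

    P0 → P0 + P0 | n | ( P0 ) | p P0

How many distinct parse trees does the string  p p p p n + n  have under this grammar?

5

Parse trees for p p p p n + n:
  [P0 [P0 p [P0 p [P0 p [P0 p [P0 n]]]]] + [P0 n]]
  [P0 p [P0 [P0 p [P0 p [P0 p [P0 n]]]] + [P0 n]]]
  [P0 p [P0 p [P0 [P0 p [P0 p [P0 n]]] + [P0 n]]]]
  [P0 p [P0 p [P0 p [P0 [P0 p [P0 n]] + [P0 n]]]]]
  [P0 p [P0 p [P0 p [P0 p [P0 [P0 n] + [P0 n]]]]]]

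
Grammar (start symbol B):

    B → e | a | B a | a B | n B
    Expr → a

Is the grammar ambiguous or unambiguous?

Ambiguous

Witness: a a

Derivation 1: B ⇒ B a ⇒ a a
Derivation 2: B ⇒ a B ⇒ a a

Two distinct leftmost derivations for the same string.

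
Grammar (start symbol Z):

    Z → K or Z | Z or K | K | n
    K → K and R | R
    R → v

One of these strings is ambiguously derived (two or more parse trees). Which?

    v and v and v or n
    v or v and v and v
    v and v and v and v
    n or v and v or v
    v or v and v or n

v and v and v or n: 1 tree
v or v and v and v: 2 trees
v and v and v and v: 1 tree
n or v and v or v: 1 tree
v or v and v or n: 1 tree

v or v and v and v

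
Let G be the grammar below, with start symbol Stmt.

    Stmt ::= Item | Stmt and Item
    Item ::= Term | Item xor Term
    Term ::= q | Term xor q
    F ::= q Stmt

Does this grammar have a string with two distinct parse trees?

Ambiguous

Witness: q xor q

Derivation 1: Stmt ⇒ Item ⇒ Term ⇒ Term xor q ⇒ q xor q
Derivation 2: Stmt ⇒ Item ⇒ Item xor Term ⇒ Term xor Term ⇒ q xor Term ⇒ q xor q

Two distinct leftmost derivations for the same string.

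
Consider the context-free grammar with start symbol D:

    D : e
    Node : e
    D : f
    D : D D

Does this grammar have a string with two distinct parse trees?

Ambiguous

Witness: e e e

Derivation 1: D ⇒ D D ⇒ e D ⇒ e D D ⇒ e e D ⇒ e e e
Derivation 2: D ⇒ D D ⇒ D D D ⇒ e D D ⇒ e e D ⇒ e e e

Two distinct leftmost derivations for the same string.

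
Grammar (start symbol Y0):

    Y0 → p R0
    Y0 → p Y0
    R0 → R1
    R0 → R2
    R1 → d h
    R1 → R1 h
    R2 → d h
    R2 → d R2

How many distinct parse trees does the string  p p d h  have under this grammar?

2

Parse trees for p p d h:
  [Y0 p [Y0 p [R0 [R1 d h]]]]
  [Y0 p [Y0 p [R0 [R2 d h]]]]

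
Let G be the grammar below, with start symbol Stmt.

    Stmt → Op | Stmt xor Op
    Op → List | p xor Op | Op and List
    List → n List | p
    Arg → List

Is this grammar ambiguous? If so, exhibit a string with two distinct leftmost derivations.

Witness: p xor p

Derivation 1: Stmt ⇒ Op ⇒ p xor Op ⇒ p xor List ⇒ p xor p
Derivation 2: Stmt ⇒ Stmt xor Op ⇒ Op xor Op ⇒ List xor Op ⇒ p xor Op ⇒ p xor List ⇒ p xor p

Two distinct leftmost derivations for the same string.

Ambiguous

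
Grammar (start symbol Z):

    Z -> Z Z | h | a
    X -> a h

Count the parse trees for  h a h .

2

Parse trees for h a h:
  [Z [Z h] [Z [Z a] [Z h]]]
  [Z [Z [Z h] [Z a]] [Z h]]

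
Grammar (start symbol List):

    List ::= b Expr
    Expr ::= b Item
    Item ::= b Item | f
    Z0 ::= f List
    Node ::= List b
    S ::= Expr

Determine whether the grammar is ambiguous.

(Z0, Node, S are unreachable from List, so their rules don't affect L(List).) Each reachable nonterminal has at most one production per leading terminal, and all productions are right-linear; the derivation is determined token-by-token.

Unambiguous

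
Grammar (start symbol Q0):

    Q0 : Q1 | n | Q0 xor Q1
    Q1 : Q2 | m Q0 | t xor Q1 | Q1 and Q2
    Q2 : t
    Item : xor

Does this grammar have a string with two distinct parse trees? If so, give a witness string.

Witness: t xor t

Derivation 1: Q0 ⇒ Q1 ⇒ t xor Q1 ⇒ t xor Q2 ⇒ t xor t
Derivation 2: Q0 ⇒ Q0 xor Q1 ⇒ Q1 xor Q1 ⇒ Q2 xor Q1 ⇒ t xor Q1 ⇒ t xor Q2 ⇒ t xor t

Two distinct leftmost derivations for the same string.

Ambiguous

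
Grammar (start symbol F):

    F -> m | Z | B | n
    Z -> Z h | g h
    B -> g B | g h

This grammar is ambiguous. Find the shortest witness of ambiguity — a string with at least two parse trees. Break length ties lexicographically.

g h

length 1: no string has ≥2 trees
length 2: g h has 2 parse trees

Two derivations of g h:
  F ⇒ Z ⇒ g h
  F ⇒ B ⇒ g h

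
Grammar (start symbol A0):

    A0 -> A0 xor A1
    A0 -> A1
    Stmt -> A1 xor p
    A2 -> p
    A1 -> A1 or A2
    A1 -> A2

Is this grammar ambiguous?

Unambiguous

(Stmt is unreachable from A0, so its rules don't affect L(A0).) The grammar is stratified — A0 handles 'xor' (left-recursive), A1 handles 'or', A2 atoms. Each operator has a fixed associativity and precedence level, so every string has one parse.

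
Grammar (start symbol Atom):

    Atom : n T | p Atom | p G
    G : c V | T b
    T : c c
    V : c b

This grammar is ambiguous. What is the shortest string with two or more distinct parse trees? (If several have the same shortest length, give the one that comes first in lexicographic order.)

p c c b

length 3: no string has ≥2 trees
length 4: p c c b has 2 parse trees

Two derivations of p c c b:
  Atom ⇒ p G ⇒ p c V ⇒ p c c b
  Atom ⇒ p G ⇒ p T b ⇒ p c c b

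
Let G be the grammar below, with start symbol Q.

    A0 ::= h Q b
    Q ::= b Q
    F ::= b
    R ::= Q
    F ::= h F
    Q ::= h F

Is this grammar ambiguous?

(A0, R are unreachable from Q, so their rules don't affect L(Q).) The reachable rules are right-linear with at most one rule per (nonterminal, next-terminal) pair. Each input token forces the next rule, so parsing is deterministic.

Unambiguous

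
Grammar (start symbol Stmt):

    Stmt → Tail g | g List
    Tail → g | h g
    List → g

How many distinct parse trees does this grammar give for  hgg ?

Parse trees for hgg:
  [Stmt [Tail h g] g]

1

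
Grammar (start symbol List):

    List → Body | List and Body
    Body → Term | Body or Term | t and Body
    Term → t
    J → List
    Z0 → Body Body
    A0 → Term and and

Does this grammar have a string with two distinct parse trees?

Witness: t and t

Derivation 1: List ⇒ Body ⇒ t and Body ⇒ t and Term ⇒ t and t
Derivation 2: List ⇒ List and Body ⇒ Body and Body ⇒ Term and Body ⇒ t and Body ⇒ t and Term ⇒ t and t

Two distinct leftmost derivations for the same string.

Ambiguous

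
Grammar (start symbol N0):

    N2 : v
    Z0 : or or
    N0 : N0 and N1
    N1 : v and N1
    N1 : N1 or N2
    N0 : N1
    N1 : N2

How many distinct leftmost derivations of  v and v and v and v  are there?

8

Parse trees for v and v and v and v:
  [N0 [N0 [N1 [N2 v]]] and [N1 v and [N1 v and [N1 [N2 v]]]]]
  [N0 [N0 [N0 [N1 [N2 v]]] and [N1 [N2 v]]] and [N1 v and [N1 [N2 v]]]]
  [N0 [N0 [N1 v and [N1 [N2 v]]]] and [N1 v and [N1 [N2 v]]]]
  [N0 [N0 [N0 [N1 [N2 v]]] and [N1 v and [N1 [N2 v]]]] and [N1 [N2 v]]]
  [N0 [N0 [N0 [N0 [N1 [N2 v]]] and [N1 [N2 v]]] and [N1 [N2 v]]] and [N1 [N2 v]]]
  [N0 [N0 [N0 [N1 v and [N1 [N2 v]]]] and [N1 [N2 v]]] and [N1 [N2 v]]]
  [N0 [N0 [N1 v and [N1 v and [N1 [N2 v]]]]] and [N1 [N2 v]]]
  [N0 [N1 v and [N1 v and [N1 v and [N1 [N2 v]]]]]]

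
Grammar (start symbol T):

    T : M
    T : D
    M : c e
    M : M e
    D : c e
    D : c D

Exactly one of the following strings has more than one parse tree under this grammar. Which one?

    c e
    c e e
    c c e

c e: 2 trees
c e e: 1 tree
c c e: 1 tree

c e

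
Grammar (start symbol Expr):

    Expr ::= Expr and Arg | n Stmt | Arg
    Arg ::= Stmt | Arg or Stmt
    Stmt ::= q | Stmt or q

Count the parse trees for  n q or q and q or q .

Parse trees for n q or q and q or q:
  [Expr [Expr n [Stmt [Stmt q] or q]] and [Arg [Stmt [Stmt q] or q]]]
  [Expr [Expr n [Stmt [Stmt q] or q]] and [Arg [Arg [Stmt q]] or [Stmt q]]]

2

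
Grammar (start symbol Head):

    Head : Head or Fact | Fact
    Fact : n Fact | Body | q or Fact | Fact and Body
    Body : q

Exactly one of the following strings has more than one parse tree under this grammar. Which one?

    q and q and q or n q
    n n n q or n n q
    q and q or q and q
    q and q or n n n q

q and q and q or n q: 1 tree
n n n q or n n q: 2 trees
q and q or q and q: 1 tree
q and q or n n n q: 1 tree

n n n q or n n q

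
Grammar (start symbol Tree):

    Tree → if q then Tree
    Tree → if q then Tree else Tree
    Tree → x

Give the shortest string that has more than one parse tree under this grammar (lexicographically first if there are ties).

length 1: no string has ≥2 trees
length 4: no string has ≥2 trees
length 6: no string has ≥2 trees
length 7: no string has ≥2 trees
length 9: if q then if q then x else x has 2 parse trees

Two derivations of if q then if q then x else x:
  Tree ⇒ if q then Tree ⇒ if q then if q then Tree else Tree ⇒ if q then if q then x else Tree ⇒ if q then if q then x else x
  Tree ⇒ if q then Tree else Tree ⇒ if q then if q then Tree else Tree ⇒ if q then if q then x else Tree ⇒ if q then if q then x else x

if q then if q then x else x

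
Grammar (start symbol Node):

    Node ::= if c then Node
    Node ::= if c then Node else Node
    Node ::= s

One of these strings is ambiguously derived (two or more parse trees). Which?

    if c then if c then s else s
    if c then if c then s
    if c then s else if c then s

if c then if c then s else s

if c then if c then s else s: 2 trees
if c then if c then s: 1 tree
if c then s else if c then s: 1 tree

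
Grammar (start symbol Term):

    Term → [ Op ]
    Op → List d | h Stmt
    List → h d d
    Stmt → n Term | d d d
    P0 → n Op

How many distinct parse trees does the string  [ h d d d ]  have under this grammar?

2

Parse trees for [ h d d d ]:
  [Term [ [Op [List h d d] d] ]]
  [Term [ [Op h [Stmt d d d]] ]]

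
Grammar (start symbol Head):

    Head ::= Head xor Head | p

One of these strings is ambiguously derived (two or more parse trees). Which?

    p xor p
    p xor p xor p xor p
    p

p xor p: 1 tree
p xor p xor p xor p: 5 trees
p: 1 tree

p xor p xor p xor p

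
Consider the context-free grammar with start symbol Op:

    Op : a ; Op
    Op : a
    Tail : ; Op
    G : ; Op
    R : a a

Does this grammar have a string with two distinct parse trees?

Unambiguous

(G, Tail, R are unreachable from Op, so their rules don't affect L(Op).) Right-recursive list with a separator: after each atom, whether the separator follows determines the rule. One parse per string.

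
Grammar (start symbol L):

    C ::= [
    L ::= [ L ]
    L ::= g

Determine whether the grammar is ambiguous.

Unambiguous

(C is unreachable from L, so its rules don't affect L(L).) L(L) is { openⁿ atom closeⁿ : n ≥ 0 }. The bracket depth fixes n, and the derivation is forced at every step.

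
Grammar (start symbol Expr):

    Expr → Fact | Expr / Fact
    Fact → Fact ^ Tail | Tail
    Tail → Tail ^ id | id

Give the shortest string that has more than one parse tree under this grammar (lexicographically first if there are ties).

length 1: no string has ≥2 trees
length 3: id ^ id has 2 parse trees

Two derivations of id ^ id:
  Expr ⇒ Fact ⇒ Fact ^ Tail ⇒ Tail ^ Tail ⇒ id ^ Tail ⇒ id ^ id
  Expr ⇒ Fact ⇒ Tail ⇒ Tail ^ id ⇒ id ^ id

id ^ id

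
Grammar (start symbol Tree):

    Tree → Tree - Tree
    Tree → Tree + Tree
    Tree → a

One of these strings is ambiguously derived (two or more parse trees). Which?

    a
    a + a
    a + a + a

a + a + a

a: 1 tree
a + a: 1 tree
a + a + a: 2 trees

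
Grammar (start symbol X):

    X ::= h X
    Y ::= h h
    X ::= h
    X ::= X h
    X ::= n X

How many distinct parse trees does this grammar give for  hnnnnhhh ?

Parse trees for hnnnnhhh (showing first 6 of 29):
  [X h [X [X [X n [X n [X n [X n [X h]]]]] h] h]]
  [X h [X [X n [X [X n [X n [X n [X h]]]] h]] h]]
  [X h [X [X n [X n [X [X n [X n [X h]]] h]]] h]]
  [X h [X [X n [X n [X n [X [X n [X h]] h]]]] h]]
  [X h [X [X n [X n [X n [X n [X h [X h]]]]]] h]]
  [X h [X [X n [X n [X n [X n [X [X h] h]]]]] h]]

29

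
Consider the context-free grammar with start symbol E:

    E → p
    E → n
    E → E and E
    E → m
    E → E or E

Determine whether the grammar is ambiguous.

Witness: m and m and m

Derivation 1: E ⇒ E and E ⇒ E and E and E ⇒ m and E and E ⇒ m and m and E ⇒ m and m and m
Derivation 2: E ⇒ E and E ⇒ m and E ⇒ m and E and E ⇒ m and m and E ⇒ m and m and m

Two distinct leftmost derivations for the same string.

Ambiguous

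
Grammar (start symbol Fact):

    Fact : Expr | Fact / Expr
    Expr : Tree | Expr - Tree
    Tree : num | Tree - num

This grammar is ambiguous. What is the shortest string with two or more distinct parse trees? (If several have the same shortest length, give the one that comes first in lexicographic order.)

num - num

length 1: no string has ≥2 trees
length 3: num - num has 2 parse trees

Two derivations of num - num:
  Fact ⇒ Expr ⇒ Tree ⇒ Tree - num ⇒ num - num
  Fact ⇒ Expr ⇒ Expr - Tree ⇒ Tree - Tree ⇒ num - Tree ⇒ num - num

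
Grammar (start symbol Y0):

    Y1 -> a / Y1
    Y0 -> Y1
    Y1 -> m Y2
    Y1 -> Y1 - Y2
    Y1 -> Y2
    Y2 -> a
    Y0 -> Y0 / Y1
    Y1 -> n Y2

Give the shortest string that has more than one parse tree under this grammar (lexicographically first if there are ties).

a / a

length 1: no string has ≥2 trees
length 2: no string has ≥2 trees
length 3: a / a has 2 parse trees

Two derivations of a / a:
  Y0 ⇒ Y1 ⇒ a / Y1 ⇒ a / Y2 ⇒ a / a
  Y0 ⇒ Y0 / Y1 ⇒ Y1 / Y1 ⇒ Y2 / Y1 ⇒ a / Y1 ⇒ a / Y2 ⇒ a / a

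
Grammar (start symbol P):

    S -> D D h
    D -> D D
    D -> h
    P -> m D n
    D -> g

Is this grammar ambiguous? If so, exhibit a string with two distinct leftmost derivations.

Ambiguous

Witness: m g g g n

Derivation 1: P ⇒ m D n ⇒ m D D n ⇒ m D D D n ⇒ m g D D n ⇒ m g g D n ⇒ m g g g n
Derivation 2: P ⇒ m D n ⇒ m D D n ⇒ m g D n ⇒ m g D D n ⇒ m g g D n ⇒ m g g g n

Two distinct leftmost derivations for the same string.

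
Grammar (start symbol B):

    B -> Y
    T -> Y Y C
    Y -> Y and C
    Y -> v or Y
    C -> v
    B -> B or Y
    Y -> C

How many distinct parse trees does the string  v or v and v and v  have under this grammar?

Parse trees for v or v and v and v:
  [B [Y [Y [Y v or [Y [C v]]] and [C v]] and [C v]]]
  [B [Y [Y v or [Y [Y [C v]] and [C v]]] and [C v]]]
  [B [Y v or [Y [Y [Y [C v]] and [C v]] and [C v]]]]
  [B [B [Y [C v]]] or [Y [Y [Y [C v]] and [C v]] and [C v]]]

4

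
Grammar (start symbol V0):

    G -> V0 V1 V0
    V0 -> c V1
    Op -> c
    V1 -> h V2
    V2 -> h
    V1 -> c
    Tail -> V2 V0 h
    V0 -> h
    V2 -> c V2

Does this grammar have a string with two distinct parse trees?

(G, Op, Tail are unreachable from V0, so their rules don't affect L(V0).) Restricted to the reachable nonterminals, every rule has the form A → t or A → t B, and no two rules for the same A share a first terminal. The grammar encodes a DFA — one run per string.

Unambiguous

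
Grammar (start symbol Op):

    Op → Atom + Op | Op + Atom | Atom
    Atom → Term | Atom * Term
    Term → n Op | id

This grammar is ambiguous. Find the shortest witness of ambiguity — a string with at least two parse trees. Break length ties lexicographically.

length 1: no string has ≥2 trees
length 2: no string has ≥2 trees
length 3: id + id has 2 parse trees

Two derivations of id + id:
  Op ⇒ Atom + Op ⇒ Term + Op ⇒ id + Op ⇒ id + Atom ⇒ id + Term ⇒ id + id
  Op ⇒ Op + Atom ⇒ Atom + Atom ⇒ Term + Atom ⇒ id + Atom ⇒ id + Term ⇒ id + id

id + id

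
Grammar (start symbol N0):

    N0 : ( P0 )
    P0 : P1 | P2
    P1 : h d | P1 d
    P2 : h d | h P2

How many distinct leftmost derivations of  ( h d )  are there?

Parse trees for ( h d ):
  [N0 ( [P0 [P1 h d]] )]
  [N0 ( [P0 [P2 h d]] )]

2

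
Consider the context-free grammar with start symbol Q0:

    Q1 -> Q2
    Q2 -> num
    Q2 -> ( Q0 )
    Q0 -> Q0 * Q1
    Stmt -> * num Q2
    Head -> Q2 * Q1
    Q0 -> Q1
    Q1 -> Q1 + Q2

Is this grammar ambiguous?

Unambiguous

(Stmt, Head are unreachable from Q0, so their rules don't affect L(Q0).) Q0 → Q0 * Q1 | Q1  ;  Q1 → Q1 + Q2 | Q2  — a left-associative chain with Q2 at the bottom. Each string factors uniquely by precedence.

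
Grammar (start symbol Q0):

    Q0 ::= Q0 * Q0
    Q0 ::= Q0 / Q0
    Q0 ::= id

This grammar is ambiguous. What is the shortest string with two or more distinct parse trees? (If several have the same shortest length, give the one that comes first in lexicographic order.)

id * id * id

length 1: no string has ≥2 trees
length 3: no string has ≥2 trees
length 5: id * id * id has 2 parse trees

Two derivations of id * id * id:
  Q0 ⇒ Q0 * Q0 ⇒ Q0 * Q0 * Q0 ⇒ id * Q0 * Q0 ⇒ id * id * Q0 ⇒ id * id * id
  Q0 ⇒ Q0 * Q0 ⇒ id * Q0 ⇒ id * Q0 * Q0 ⇒ id * id * Q0 ⇒ id * id * id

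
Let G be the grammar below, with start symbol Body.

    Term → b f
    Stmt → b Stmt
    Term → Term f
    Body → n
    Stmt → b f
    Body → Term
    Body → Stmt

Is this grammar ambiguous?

Ambiguous

Witness: b f

Derivation 1: Body ⇒ Term ⇒ b f
Derivation 2: Body ⇒ Stmt ⇒ b f

Two distinct leftmost derivations for the same string.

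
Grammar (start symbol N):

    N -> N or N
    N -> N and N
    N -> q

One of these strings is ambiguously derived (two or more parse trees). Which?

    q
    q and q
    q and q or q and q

q and q or q and q

q: 1 tree
q and q: 1 tree
q and q or q and q: 5 trees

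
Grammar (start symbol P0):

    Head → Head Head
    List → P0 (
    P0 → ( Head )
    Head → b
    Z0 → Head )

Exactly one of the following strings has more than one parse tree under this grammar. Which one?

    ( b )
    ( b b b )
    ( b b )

( b ): 1 tree
( b b b ): 2 trees
( b b ): 1 tree

( b b b )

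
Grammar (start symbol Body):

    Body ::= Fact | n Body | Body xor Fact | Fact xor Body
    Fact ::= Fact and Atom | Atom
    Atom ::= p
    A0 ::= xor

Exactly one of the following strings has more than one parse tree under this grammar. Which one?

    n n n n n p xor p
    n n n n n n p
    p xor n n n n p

n n n n n p xor p

n n n n n p xor p: 7 trees
n n n n n n p: 1 tree
p xor n n n n p: 1 tree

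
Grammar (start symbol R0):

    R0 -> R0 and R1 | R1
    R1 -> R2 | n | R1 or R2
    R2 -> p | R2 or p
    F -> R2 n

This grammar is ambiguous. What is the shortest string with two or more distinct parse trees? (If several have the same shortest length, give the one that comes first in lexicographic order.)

length 1: no string has ≥2 trees
length 3: p or p has 2 parse trees

Two derivations of p or p:
  R0 ⇒ R1 ⇒ R2 ⇒ R2 or p ⇒ p or p
  R0 ⇒ R1 ⇒ R1 or R2 ⇒ R2 or R2 ⇒ p or R2 ⇒ p or p

p or p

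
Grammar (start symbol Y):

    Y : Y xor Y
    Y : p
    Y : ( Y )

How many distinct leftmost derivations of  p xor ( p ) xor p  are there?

2

Parse trees for p xor ( p ) xor p:
  [Y [Y p] xor [Y [Y ( [Y p] )] xor [Y p]]]
  [Y [Y [Y p] xor [Y ( [Y p] )]] xor [Y p]]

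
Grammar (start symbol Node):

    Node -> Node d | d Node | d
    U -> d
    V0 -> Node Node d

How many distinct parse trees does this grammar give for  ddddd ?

Parse trees for ddddd (showing first 6 of 16):
  [Node [Node [Node [Node [Node d] d] d] d] d]
  [Node [Node [Node [Node d [Node d]] d] d] d]
  [Node [Node [Node d [Node [Node d] d]] d] d]
  [Node [Node [Node d [Node d [Node d]]] d] d]
  [Node [Node d [Node [Node [Node d] d] d]] d]
  [Node [Node d [Node [Node d [Node d]] d]] d]

16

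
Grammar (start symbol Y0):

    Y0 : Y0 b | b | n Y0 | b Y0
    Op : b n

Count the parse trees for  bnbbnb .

1

Parse trees for bnbbnb:
  [Y0 b [Y0 n [Y0 b [Y0 b [Y0 n [Y0 b]]]]]]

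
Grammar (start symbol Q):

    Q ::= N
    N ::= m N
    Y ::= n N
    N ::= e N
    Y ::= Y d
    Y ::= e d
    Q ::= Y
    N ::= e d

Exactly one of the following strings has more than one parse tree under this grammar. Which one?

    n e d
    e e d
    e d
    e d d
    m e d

n e d: 1 tree
e e d: 1 tree
e d: 2 trees
e d d: 1 tree
m e d: 1 tree

e d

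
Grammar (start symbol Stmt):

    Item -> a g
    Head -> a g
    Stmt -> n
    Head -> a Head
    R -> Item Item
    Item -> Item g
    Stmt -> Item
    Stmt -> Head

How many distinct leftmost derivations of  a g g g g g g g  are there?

Parse trees for a g g g g g g g:
  [Stmt [Item [Item [Item [Item [Item [Item [Item a g] g] g] g] g] g] g]]

1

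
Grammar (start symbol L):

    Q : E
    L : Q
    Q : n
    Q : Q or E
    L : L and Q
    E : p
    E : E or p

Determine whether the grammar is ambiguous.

Ambiguous

Witness: p or p

Derivation 1: L ⇒ Q ⇒ E ⇒ E or p ⇒ p or p
Derivation 2: L ⇒ Q ⇒ Q or E ⇒ E or E ⇒ p or E ⇒ p or p

Two distinct leftmost derivations for the same string.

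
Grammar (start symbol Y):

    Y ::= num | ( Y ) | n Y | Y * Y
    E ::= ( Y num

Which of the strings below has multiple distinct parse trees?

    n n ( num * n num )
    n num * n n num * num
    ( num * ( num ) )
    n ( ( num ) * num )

n num * n n num * num

n n ( num * n num ): 1 tree
n num * n n num * num: 9 trees
( num * ( num ) ): 1 tree
n ( ( num ) * num ): 1 tree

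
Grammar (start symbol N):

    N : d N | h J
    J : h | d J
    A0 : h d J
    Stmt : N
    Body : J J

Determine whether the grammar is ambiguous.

Unambiguous

Only N, J are reachable from N; ignoring the rest: The reachable rules are right-linear with at most one rule per (nonterminal, next-terminal) pair. Each input token forces the next rule, so parsing is deterministic.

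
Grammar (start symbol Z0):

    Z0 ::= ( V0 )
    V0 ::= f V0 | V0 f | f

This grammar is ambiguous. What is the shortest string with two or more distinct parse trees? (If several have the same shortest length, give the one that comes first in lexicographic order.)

( f f )

length 3: no string has ≥2 trees
length 4: ( f f ) has 2 parse trees

Two derivations of ( f f ):
  Z0 ⇒ ( V0 ) ⇒ ( f V0 ) ⇒ ( f f )
  Z0 ⇒ ( V0 ) ⇒ ( V0 f ) ⇒ ( f f )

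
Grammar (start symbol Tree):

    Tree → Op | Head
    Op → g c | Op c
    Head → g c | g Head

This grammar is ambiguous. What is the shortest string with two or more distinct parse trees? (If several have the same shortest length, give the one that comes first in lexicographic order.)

length 2: g c has 2 parse trees

Two derivations of g c:
  Tree ⇒ Op ⇒ g c
  Tree ⇒ Head ⇒ g c

g c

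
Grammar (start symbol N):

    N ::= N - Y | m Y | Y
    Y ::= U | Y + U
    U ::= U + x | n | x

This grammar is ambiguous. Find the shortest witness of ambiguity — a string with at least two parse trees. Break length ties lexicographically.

length 1: no string has ≥2 trees
length 2: no string has ≥2 trees
length 3: n + x has 2 parse trees

Two derivations of n + x:
  N ⇒ Y ⇒ U ⇒ U + x ⇒ n + x
  N ⇒ Y ⇒ Y + U ⇒ U + U ⇒ n + U ⇒ n + x

n + x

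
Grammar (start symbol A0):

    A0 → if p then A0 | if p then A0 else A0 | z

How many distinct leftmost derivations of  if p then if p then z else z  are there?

Parse trees for if p then if p then z else z:
  [A0 if p then [A0 if p then [A0 z] else [A0 z]]]
  [A0 if p then [A0 if p then [A0 z]] else [A0 z]]

2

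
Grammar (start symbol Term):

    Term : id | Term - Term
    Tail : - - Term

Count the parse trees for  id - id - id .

2

Parse trees for id - id - id:
  [Term [Term id] - [Term [Term id] - [Term id]]]
  [Term [Term [Term id] - [Term id]] - [Term id]]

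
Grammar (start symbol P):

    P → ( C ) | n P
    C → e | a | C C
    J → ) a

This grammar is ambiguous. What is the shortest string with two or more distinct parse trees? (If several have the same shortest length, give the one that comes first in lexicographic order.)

( a a a )

length 3: no string has ≥2 trees
length 4: no string has ≥2 trees
length 5: ( a a a ) has 2 parse trees

Two derivations of ( a a a ):
  P ⇒ ( C ) ⇒ ( C C ) ⇒ ( a C ) ⇒ ( a C C ) ⇒ ( a a C ) ⇒ ( a a a )
  P ⇒ ( C ) ⇒ ( C C ) ⇒ ( C C C ) ⇒ ( a C C ) ⇒ ( a a C ) ⇒ ( a a a )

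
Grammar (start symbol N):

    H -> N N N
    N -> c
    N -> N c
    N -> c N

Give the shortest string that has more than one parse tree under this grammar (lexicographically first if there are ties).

c c

length 1: no string has ≥2 trees
length 2: c c has 2 parse trees

Two derivations of c c:
  N ⇒ N c ⇒ c c
  N ⇒ c N ⇒ c c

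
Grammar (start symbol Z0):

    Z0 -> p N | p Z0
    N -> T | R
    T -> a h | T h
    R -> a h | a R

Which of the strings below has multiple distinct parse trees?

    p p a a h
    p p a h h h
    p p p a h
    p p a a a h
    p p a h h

p p a a h: 1 tree
p p a h h h: 1 tree
p p p a h: 2 trees
p p a a a h: 1 tree
p p a h h: 1 tree

p p p a h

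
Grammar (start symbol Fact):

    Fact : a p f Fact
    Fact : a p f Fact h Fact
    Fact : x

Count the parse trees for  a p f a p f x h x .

Parse trees for a p f a p f x h x:
  [Fact a p f [Fact a p f [Fact x] h [Fact x]]]
  [Fact a p f [Fact a p f [Fact x]] h [Fact x]]

2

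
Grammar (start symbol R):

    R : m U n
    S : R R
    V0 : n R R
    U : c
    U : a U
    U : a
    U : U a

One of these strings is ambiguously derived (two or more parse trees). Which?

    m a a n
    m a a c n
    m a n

m a a n: 2 trees
m a a c n: 1 tree
m a n: 1 tree

m a a n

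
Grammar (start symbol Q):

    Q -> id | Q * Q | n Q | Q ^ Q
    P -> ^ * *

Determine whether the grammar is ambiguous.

Witness: n id * id

Derivation 1: Q ⇒ Q * Q ⇒ n Q * Q ⇒ n id * Q ⇒ n id * id
Derivation 2: Q ⇒ n Q ⇒ n Q * Q ⇒ n id * Q ⇒ n id * id

Two distinct leftmost derivations for the same string.

Ambiguous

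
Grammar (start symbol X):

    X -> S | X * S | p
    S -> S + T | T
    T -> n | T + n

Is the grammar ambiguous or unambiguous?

Ambiguous

Witness: n + n

Derivation 1: X ⇒ S ⇒ S + T ⇒ T + T ⇒ n + T ⇒ n + n
Derivation 2: X ⇒ S ⇒ T ⇒ T + n ⇒ n + n

Two distinct leftmost derivations for the same string.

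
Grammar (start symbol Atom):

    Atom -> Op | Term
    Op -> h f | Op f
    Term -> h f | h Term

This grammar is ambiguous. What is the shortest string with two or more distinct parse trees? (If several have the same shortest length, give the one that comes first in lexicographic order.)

length 2: h f has 2 parse trees

Two derivations of h f:
  Atom ⇒ Op ⇒ h f
  Atom ⇒ Term ⇒ h f

h f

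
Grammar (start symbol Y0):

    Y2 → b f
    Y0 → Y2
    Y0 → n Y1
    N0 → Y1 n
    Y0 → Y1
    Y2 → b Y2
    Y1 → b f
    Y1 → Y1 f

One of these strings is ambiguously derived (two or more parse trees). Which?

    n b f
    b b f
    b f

n b f: 1 tree
b b f: 1 tree
b f: 2 trees

b f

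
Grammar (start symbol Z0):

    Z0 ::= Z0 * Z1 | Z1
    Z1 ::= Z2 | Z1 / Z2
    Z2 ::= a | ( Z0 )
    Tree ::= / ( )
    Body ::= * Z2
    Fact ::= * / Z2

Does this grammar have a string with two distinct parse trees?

Unambiguous

(Tree, Body, Fact are unreachable from Z0, so their rules don't affect L(Z0).) Z0 → Z0 * Z1 | Z1  ;  Z1 → Z1 / Z2 | Z2  — a left-associative chain with Z2 at the bottom. Each string factors uniquely by precedence.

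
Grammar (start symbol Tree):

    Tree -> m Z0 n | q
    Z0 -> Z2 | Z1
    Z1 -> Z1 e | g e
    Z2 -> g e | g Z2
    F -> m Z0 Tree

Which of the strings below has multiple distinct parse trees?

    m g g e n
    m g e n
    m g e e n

m g g e n: 1 tree
m g e n: 2 trees
m g e e n: 1 tree

m g e n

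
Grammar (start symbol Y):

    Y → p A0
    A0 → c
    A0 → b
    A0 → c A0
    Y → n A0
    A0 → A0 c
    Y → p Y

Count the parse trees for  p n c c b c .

3

Parse trees for p n c c b c:
  [Y p [Y n [A0 c [A0 c [A0 [A0 b] c]]]]]
  [Y p [Y n [A0 c [A0 [A0 c [A0 b]] c]]]]
  [Y p [Y n [A0 [A0 c [A0 c [A0 b]]] c]]]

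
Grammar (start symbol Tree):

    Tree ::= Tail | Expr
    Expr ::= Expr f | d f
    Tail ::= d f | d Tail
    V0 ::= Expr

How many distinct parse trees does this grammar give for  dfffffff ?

1

Parse trees for dfffffff:
  [Tree [Expr [Expr [Expr [Expr [Expr [Expr [Expr d f] f] f] f] f] f] f]]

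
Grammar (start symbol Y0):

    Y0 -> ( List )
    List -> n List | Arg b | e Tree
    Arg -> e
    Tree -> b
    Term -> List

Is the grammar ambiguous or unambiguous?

Ambiguous

Witness: ( e b )

Derivation 1: Y0 ⇒ ( List ) ⇒ ( Arg b ) ⇒ ( e b )
Derivation 2: Y0 ⇒ ( List ) ⇒ ( e Tree ) ⇒ ( e b )

Two distinct leftmost derivations for the same string.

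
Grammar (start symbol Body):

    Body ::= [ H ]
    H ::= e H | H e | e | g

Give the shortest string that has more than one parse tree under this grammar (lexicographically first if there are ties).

length 3: no string has ≥2 trees
length 4: [ e e ] has 2 parse trees

Two derivations of [ e e ]:
  Body ⇒ [ H ] ⇒ [ e H ] ⇒ [ e e ]
  Body ⇒ [ H ] ⇒ [ H e ] ⇒ [ e e ]

[ e e ]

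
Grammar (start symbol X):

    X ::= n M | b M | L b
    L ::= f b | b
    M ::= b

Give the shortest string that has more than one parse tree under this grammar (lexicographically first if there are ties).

length 2: b b has 2 parse trees

Two derivations of b b:
  X ⇒ b M ⇒ b b
  X ⇒ L b ⇒ b b

b b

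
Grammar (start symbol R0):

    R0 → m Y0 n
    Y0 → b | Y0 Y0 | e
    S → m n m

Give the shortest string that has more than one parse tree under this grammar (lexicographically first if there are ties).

length 3: no string has ≥2 trees
length 4: no string has ≥2 trees
length 5: m b b b n has 2 parse trees

Two derivations of m b b b n:
  R0 ⇒ m Y0 n ⇒ m Y0 Y0 n ⇒ m b Y0 n ⇒ m b Y0 Y0 n ⇒ m b b Y0 n ⇒ m b b b n
  R0 ⇒ m Y0 n ⇒ m Y0 Y0 n ⇒ m Y0 Y0 Y0 n ⇒ m b Y0 Y0 n ⇒ m b b Y0 n ⇒ m b b b n

m b b b n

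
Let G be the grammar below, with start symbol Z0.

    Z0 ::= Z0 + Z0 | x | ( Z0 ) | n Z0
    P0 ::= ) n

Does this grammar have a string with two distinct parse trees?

Witness: n x + x

Derivation 1: Z0 ⇒ Z0 + Z0 ⇒ n Z0 + Z0 ⇒ n x + Z0 ⇒ n x + x
Derivation 2: Z0 ⇒ n Z0 ⇒ n Z0 + Z0 ⇒ n x + Z0 ⇒ n x + x

Two distinct leftmost derivations for the same string.

Ambiguous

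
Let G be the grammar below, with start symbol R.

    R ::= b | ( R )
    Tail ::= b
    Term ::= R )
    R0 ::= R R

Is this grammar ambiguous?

Unambiguous

Only R is reachable from R; ignoring the rest: L(R) is { openⁿ atom closeⁿ : n ≥ 0 }. The bracket depth fixes n, and the derivation is forced at every step.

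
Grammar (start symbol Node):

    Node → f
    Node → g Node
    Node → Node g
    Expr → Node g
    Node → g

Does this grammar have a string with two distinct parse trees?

Witness: g g

Derivation 1: Node ⇒ g Node ⇒ g g
Derivation 2: Node ⇒ Node g ⇒ g g

Two distinct leftmost derivations for the same string.

Ambiguous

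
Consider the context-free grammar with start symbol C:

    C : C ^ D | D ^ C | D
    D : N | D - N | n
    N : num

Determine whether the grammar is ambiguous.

Witness: n ^ n

Derivation 1: C ⇒ C ^ D ⇒ D ^ D ⇒ n ^ D ⇒ n ^ n
Derivation 2: C ⇒ D ^ C ⇒ n ^ C ⇒ n ^ D ⇒ n ^ n

Two distinct leftmost derivations for the same string.

Ambiguous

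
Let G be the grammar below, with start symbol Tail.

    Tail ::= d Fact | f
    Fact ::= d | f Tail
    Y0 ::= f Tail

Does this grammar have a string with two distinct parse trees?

(Y0 is unreachable from Tail, so its rules don't affect L(Tail).) Each reachable nonterminal has at most one production per leading terminal, and all productions are right-linear; the derivation is determined token-by-token.

Unambiguous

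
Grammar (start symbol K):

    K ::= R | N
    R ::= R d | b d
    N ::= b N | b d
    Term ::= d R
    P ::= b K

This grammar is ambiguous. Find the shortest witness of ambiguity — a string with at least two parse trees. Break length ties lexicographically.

length 2: b d has 2 parse trees

Two derivations of b d:
  K ⇒ R ⇒ b d
  K ⇒ N ⇒ b d

b d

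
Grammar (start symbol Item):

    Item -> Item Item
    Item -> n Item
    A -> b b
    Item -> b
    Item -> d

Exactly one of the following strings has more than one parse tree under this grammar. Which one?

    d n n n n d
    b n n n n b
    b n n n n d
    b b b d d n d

d n n n n d: 1 tree
b n n n n b: 1 tree
b n n n n d: 1 tree
b b b d d n d: 42 trees

b b b d d n d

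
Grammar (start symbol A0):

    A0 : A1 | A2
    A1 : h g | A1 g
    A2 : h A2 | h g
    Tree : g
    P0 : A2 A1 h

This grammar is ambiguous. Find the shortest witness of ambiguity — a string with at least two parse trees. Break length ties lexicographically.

length 2: h g has 2 parse trees

Two derivations of h g:
  A0 ⇒ A1 ⇒ h g
  A0 ⇒ A2 ⇒ h g

h g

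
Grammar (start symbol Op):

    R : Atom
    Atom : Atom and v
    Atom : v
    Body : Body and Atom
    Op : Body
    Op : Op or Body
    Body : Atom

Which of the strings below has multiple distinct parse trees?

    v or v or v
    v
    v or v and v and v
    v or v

v or v and v and v

v or v or v: 1 tree
v: 1 tree
v or v and v and v: 4 trees
v or v: 1 tree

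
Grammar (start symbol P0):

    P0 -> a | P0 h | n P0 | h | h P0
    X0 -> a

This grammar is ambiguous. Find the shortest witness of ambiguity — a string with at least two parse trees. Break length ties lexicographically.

h h

length 1: no string has ≥2 trees
length 2: h h has 2 parse trees

Two derivations of h h:
  P0 ⇒ P0 h ⇒ h h
  P0 ⇒ h P0 ⇒ h h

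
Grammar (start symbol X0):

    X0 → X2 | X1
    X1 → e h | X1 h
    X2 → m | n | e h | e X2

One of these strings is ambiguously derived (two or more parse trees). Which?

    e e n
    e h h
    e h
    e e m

e h

e e n: 1 tree
e h h: 1 tree
e h: 2 trees
e e m: 1 tree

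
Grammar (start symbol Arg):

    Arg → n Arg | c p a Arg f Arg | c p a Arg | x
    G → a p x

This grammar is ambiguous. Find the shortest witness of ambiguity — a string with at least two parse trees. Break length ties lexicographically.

length 1: no string has ≥2 trees
length 2: no string has ≥2 trees
length 3: no string has ≥2 trees
length 4: no string has ≥2 trees
length 5: no string has ≥2 trees
length 6: no string has ≥2 trees
length 7: no string has ≥2 trees
length 8: no string has ≥2 trees
length 9: c p a c p a x f x has 2 parse trees

Two derivations of c p a c p a x f x:
  Arg ⇒ c p a Arg f Arg ⇒ c p a c p a Arg f Arg ⇒ c p a c p a x f Arg ⇒ c p a c p a x f x
  Arg ⇒ c p a Arg ⇒ c p a c p a Arg f Arg ⇒ c p a c p a x f Arg ⇒ c p a c p a x f x

c p a c p a x f x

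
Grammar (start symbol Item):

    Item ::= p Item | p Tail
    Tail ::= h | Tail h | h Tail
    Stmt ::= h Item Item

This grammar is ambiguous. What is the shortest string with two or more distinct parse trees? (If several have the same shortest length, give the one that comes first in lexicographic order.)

length 2: no string has ≥2 trees
length 3: p h h has 2 parse trees

Two derivations of p h h:
  Item ⇒ p Tail ⇒ p Tail h ⇒ p h h
  Item ⇒ p Tail ⇒ p h Tail ⇒ p h h

p h h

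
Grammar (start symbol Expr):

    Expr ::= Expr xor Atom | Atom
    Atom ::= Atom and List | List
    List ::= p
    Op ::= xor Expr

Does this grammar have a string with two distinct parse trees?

Unambiguous

Only Expr, Atom, List are reachable from Expr; ignoring the rest: This is a standard precedence ladder (Expr over Atom over List), with each level left-recursive on its own operator ('xor' at Expr, 'and' at Atom). That structure is LR(1), hence unambiguous.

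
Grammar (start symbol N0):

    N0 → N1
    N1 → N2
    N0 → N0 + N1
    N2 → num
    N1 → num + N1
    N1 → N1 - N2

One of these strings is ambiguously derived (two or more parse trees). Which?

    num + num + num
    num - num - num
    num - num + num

num + num + num

num + num + num: 4 trees
num - num - num: 1 tree
num - num + num: 1 tree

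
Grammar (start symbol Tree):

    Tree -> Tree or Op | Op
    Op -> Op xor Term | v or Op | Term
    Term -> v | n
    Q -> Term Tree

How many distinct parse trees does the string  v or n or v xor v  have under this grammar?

Parse trees for v or n or v xor v:
  [Tree [Tree [Tree [Op [Term v]]] or [Op [Term n]]] or [Op [Op [Term v]] xor [Term v]]]
  [Tree [Tree [Op v or [Op [Term n]]]] or [Op [Op [Term v]] xor [Term v]]]

2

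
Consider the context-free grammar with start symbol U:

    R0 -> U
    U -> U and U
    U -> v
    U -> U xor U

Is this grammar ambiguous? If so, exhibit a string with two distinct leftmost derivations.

Ambiguous

Witness: v and v and v

Derivation 1: U ⇒ U and U ⇒ U and U and U ⇒ v and U and U ⇒ v and v and U ⇒ v and v and v
Derivation 2: U ⇒ U and U ⇒ v and U ⇒ v and U and U ⇒ v and v and U ⇒ v and v and v

Two distinct leftmost derivations for the same string.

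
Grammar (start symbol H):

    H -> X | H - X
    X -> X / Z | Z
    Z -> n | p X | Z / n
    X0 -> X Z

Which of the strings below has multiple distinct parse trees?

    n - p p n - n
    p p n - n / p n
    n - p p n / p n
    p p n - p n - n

n - p p n / p n

n - p p n - n: 1 tree
p p n - n / p n: 1 tree
n - p p n / p n: 3 trees
p p n - p n - n: 1 tree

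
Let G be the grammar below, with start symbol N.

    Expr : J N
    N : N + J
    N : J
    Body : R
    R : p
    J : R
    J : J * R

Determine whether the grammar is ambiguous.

Unambiguous

(Body, Expr are unreachable from N, so their rules don't affect L(N).) This is a standard precedence ladder (N over J over R), with each level left-recursive on its own operator ('+' at N, '*' at J). That structure is LR(1), hence unambiguous.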